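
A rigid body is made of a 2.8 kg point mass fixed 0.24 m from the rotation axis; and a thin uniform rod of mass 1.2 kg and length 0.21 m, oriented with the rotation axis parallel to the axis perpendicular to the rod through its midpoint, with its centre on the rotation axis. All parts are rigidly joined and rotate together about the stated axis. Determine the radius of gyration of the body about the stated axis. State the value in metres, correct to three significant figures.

Point mass: I_cm = 0; centre at d = 0.24 m, so I = I_cm + Md² gives I = 0 + (2.8)(0.24)² = 0.16128 kg m^2.
Thin rod: I_cm = (1/12)ML² = (1/12)(1.2)(0.21)² = 0.00441 kg m^2; axis through the centre, so I = 0.00441 kg m^2.
Total I = 0.16569 kg m^2; total mass M = 4 kg.
k = √(I/M) = √(0.16569/4) = 0.20353 m.

0.204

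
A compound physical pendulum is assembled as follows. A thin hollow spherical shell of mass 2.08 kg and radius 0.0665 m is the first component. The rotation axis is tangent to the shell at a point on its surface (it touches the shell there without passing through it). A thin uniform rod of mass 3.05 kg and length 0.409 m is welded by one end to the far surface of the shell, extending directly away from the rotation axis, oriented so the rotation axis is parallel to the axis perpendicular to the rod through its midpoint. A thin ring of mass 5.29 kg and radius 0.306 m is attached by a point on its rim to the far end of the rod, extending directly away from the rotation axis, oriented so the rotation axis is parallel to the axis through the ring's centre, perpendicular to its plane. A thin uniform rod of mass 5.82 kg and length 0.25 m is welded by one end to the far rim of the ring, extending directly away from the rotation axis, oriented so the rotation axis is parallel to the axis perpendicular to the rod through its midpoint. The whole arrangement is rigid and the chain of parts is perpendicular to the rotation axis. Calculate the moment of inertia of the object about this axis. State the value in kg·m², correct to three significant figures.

Spherical shell: I_cm = (2/3)MR² = (2/3)(2.08)(0.0665)² = 0.0061322 kg·m²; centre at d = 0.0665 m, so I = I_cm + Md² gives I = 0.0061322 + (2.08)(0.0665)² = 0.01533 kg·m².
Thin rod: I_cm = (1/12)ML² = (1/12)(3.05)(0.409)² = 0.042517 kg·m²; centre at d = 0.0665 + 0.0665 + 0.2045 = 0.3375 m, so I = I_cm + Md² gives I = 0.042517 + (3.05)(0.3375)² = 0.38993 kg·m².
Thin ring: I_cm = MR² = (5.29)(0.306)² = 0.49533 kg·m²; centre at d = 0.0665 + 0.0665 + 0.2045 + 0.2045 + 0.306 = 0.848 m, so I = I_cm + Md² gives I = 0.49533 + (5.29)(0.848)² = 4.2994 kg·m².
Thin rod: I_cm = (1/12)ML² = (1/12)(5.82)(0.25)² = 0.030312 kg·m²; centre at d = 0.0665 + 0.0665 + 0.2045 + 0.2045 + 0.306 + 0.306 + 0.125 = 1.279 m, so I = I_cm + Md² gives I = 0.030312 + (5.82)(1.279)² = 9.5509 kg·m².
Total I = 0.01533 + 0.38993 + 4.2994 + 9.5509 = 14.256 kg·m².

14.3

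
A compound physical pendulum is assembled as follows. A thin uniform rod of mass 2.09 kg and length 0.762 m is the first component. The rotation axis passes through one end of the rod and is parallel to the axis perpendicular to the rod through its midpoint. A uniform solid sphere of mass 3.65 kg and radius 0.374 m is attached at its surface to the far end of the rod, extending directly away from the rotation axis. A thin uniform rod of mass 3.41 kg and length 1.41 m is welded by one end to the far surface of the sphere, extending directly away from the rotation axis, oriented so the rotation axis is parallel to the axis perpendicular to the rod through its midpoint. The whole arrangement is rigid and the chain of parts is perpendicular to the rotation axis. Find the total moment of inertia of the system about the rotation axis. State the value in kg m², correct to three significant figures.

22.6

Thin rod: I_cm = (1/12)ML² = (1/12)(2.09)(0.762)² = 0.10113 kg m²; centre at d = 0.381 m, so I = I_cm + Md² gives I = 0.10113 + (2.09)(0.381)² = 0.40452 kg m².
Solid sphere: I_cm = (2/5)MR² = (2/5)(3.65)(0.374)² = 0.20422 kg m²; centre at d = 0.381 + 0.381 + 0.374 = 1.136 m, so I = I_cm + Md² gives I = 0.20422 + (3.65)(1.136)² = 4.9145 kg m².
Thin rod: I_cm = (1/12)ML² = (1/12)(3.41)(1.41)² = 0.56495 kg m²; centre at d = 0.381 + 0.381 + 0.374 + 0.374 + 0.705 = 2.215 m, so I = I_cm + Md² gives I = 0.56495 + (3.41)(2.215)² = 17.295 kg m².
Total I = 0.40452 + 4.9145 + 17.295 = 22.614 kg m².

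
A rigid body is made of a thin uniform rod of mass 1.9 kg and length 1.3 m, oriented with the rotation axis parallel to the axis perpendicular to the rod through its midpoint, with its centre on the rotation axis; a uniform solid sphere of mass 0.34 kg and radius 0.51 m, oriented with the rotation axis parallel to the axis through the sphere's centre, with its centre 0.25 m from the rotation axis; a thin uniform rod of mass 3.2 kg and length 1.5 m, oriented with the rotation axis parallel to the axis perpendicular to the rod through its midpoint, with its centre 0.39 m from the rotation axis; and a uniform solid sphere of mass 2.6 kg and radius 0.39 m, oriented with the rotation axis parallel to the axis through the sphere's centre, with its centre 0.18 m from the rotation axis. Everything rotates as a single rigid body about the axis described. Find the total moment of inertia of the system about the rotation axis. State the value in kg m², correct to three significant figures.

Thin rod: I_cm = (1/12)ML² = (1/12)(1.9)(1.3)² = 0.26758 kg m²; axis through the centre, so I = 0.26758 kg m².
Solid sphere: I_cm = (2/5)MR² = (2/5)(0.34)(0.51)² = 0.035374 kg m²; centre at d = 0.25 m, so I = I_cm + Md² gives I = 0.035374 + (0.34)(0.25)² = 0.056624 kg m².
Thin rod: I_cm = (1/12)ML² = (1/12)(3.2)(1.5)² = 0.6 kg m²; centre at d = 0.39 m, so I = I_cm + Md² gives I = 0.6 + (3.2)(0.39)² = 1.0867 kg m².
Solid sphere: I_cm = (2/5)MR² = (2/5)(2.6)(0.39)² = 0.15818 kg m²; centre at d = 0.18 m, so I = I_cm + Md² gives I = 0.15818 + (2.6)(0.18)² = 0.24242 kg m².
Total I = 0.26758 + 0.056624 + 1.0867 + 0.24242 = 1.6534 kg m².

1.65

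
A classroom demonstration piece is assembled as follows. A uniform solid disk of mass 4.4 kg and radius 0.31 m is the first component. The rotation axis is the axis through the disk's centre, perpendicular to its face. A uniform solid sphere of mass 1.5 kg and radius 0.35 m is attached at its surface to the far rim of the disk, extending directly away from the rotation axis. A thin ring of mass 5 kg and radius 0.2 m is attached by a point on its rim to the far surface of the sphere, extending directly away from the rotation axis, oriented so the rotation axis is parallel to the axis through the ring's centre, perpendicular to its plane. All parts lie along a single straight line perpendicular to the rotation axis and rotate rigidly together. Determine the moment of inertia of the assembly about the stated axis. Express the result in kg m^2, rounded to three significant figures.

Solid disk: I_cm = (1/2)MR² = (1/2)(4.4)(0.31)² = 0.21142 kg m^2; axis through the centre, so I = 0.21142 kg m^2.
Solid sphere: I_cm = (2/5)MR² = (2/5)(1.5)(0.35)² = 0.0735 kg m^2; centre at d = 0.31 + 0.35 = 0.66 m, so I = I_cm + Md² gives I = 0.0735 + (1.5)(0.66)² = 0.7269 kg m^2.
Thin ring: I_cm = MR² = (5)(0.2)² = 0.2 kg m^2; centre at d = 0.31 + 0.35 + 0.35 + 0.2 = 1.21 m, so I = I_cm + Md² gives I = 0.2 + (5)(1.21)² = 7.5205 kg m^2.
Total I = 0.21142 + 0.7269 + 7.5205 = 8.4588 kg m^2.

8.46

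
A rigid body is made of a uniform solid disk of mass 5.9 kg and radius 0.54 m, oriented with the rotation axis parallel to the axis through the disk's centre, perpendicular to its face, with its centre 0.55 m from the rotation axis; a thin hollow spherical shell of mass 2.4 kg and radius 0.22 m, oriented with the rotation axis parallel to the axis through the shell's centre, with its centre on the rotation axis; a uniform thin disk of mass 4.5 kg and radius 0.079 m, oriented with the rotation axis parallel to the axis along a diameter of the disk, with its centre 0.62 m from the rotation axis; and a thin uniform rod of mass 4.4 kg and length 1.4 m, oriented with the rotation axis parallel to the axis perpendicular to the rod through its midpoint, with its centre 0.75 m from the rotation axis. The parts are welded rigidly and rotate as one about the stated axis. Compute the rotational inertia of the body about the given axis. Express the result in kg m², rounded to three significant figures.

7.65

Solid disk: I_cm = (1/2)MR² = (1/2)(5.9)(0.54)² = 0.86022 kg m²; centre at d = 0.55 m, so I = I_cm + Md² gives I = 0.86022 + (5.9)(0.55)² = 2.645 kg m².
Spherical shell: I_cm = (2/3)MR² = (2/3)(2.4)(0.22)² = 0.07744 kg m²; axis through the centre, so I = 0.07744 kg m².
Thin disk: I_cm = (1/4)MR² = (1/4)(4.5)(0.079)² = 0.0070211 kg m²; centre at d = 0.62 m, so I = I_cm + Md² gives I = 0.0070211 + (4.5)(0.62)² = 1.7368 kg m².
Thin rod: I_cm = (1/12)ML² = (1/12)(4.4)(1.4)² = 0.71867 kg m²; centre at d = 0.75 m, so I = I_cm + Md² gives I = 0.71867 + (4.4)(0.75)² = 3.1937 kg m².
Total I = 2.645 + 0.07744 + 1.7368 + 3.1937 = 7.6529 kg m².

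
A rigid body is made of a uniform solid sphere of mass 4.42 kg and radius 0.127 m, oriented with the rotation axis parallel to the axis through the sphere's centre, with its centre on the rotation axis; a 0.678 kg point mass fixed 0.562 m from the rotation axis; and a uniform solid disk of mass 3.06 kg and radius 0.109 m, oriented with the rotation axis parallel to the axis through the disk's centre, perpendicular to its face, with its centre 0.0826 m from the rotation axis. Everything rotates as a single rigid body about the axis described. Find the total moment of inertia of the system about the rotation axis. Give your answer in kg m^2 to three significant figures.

0.282

Solid sphere: I_cm = (2/5)MR² = (2/5)(4.42)(0.127)² = 0.028516 kg m^2; axis through the centre, so I = 0.028516 kg m^2.
Point mass: I_cm = 0; centre at d = 0.562 m, so the parallel axis theorem gives I = 0 + (0.678)(0.562)² = 0.21414 kg m^2.
Solid disk: I_cm = (1/2)MR² = (1/2)(3.06)(0.109)² = 0.018178 kg m^2; centre at d = 0.0826 m, so the parallel axis theorem gives I = 0.018178 + (3.06)(0.0826)² = 0.039056 kg m^2.
Total I = 0.028516 + 0.21414 + 0.039056 = 0.28171 kg m^2.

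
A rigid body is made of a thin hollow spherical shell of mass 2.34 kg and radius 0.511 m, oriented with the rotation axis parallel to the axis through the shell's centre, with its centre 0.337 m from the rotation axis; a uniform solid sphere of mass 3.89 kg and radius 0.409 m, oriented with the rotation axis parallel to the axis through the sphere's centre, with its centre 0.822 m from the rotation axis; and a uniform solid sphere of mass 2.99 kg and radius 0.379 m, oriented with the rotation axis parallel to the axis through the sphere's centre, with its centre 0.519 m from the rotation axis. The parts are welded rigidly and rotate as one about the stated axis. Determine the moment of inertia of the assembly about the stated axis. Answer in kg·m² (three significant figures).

Spherical shell: I_cm = (2/3)MR² = (2/3)(2.34)(0.511)² = 0.40735 kg·m²; centre at d = 0.337 m, so the parallel axis theorem gives I = 0.40735 + (2.34)(0.337)² = 0.6731 kg·m².
Solid sphere: I_cm = (2/5)MR² = (2/5)(3.89)(0.409)² = 0.26029 kg·m²; centre at d = 0.822 m, so the parallel axis theorem gives I = 0.26029 + (3.89)(0.822)² = 2.8887 kg·m².
Solid sphere: I_cm = (2/5)MR² = (2/5)(2.99)(0.379)² = 0.17179 kg·m²; centre at d = 0.519 m, so the parallel axis theorem gives I = 0.17179 + (2.99)(0.519)² = 0.97718 kg·m².
Total I = 0.6731 + 2.8887 + 0.97718 = 4.539 kg·m².

4.54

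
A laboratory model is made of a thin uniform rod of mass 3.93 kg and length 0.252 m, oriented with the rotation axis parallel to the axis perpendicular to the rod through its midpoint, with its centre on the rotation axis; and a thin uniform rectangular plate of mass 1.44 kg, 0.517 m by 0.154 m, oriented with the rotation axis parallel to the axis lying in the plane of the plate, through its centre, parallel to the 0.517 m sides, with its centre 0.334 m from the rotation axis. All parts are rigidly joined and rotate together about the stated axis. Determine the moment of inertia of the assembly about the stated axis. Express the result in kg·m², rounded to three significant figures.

0.184

Thin rod: I_cm = (1/12)ML² = (1/12)(3.93)(0.252)² = 0.020798 kg·m²; axis through the centre, so I = 0.020798 kg·m².
Rectangular plate: I_cm = (1/12)Mb² = (1/12)(1.44)(0.154)² = 0.0028459 kg·m²; centre at d = 0.334 m, so the parallel axis theorem gives I = 0.0028459 + (1.44)(0.334)² = 0.16349 kg·m².
Total I = 0.020798 + 0.16349 = 0.18428 kg·m².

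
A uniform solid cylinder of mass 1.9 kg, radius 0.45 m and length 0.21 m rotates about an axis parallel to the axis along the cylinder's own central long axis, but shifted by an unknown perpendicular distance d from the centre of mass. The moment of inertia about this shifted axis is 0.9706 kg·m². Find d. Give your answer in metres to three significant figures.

0.640

About the centre-of-mass axis, I_cm = (1/2)MR² = (1/2)(1.9)(0.45)² = 0.19237 kg·m².
Parallel axis theorem: I = I_cm + Md², so Md² = 0.9706 − 0.19237 = 0.77823 kg·m².
d = √(0.77823 / 1.9) = 0.63999 m.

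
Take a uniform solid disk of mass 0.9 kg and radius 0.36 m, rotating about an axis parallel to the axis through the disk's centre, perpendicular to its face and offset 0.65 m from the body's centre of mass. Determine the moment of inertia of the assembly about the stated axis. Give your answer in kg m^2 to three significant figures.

0.439

I_cm = (1/2)MR² = (1/2)(0.9)(0.36)² = 0.05832 kg m^2; centre at d = 0.65 m, so the parallel axis theorem gives I = 0.05832 + (0.9)(0.65)² = 0.43857 kg m^2.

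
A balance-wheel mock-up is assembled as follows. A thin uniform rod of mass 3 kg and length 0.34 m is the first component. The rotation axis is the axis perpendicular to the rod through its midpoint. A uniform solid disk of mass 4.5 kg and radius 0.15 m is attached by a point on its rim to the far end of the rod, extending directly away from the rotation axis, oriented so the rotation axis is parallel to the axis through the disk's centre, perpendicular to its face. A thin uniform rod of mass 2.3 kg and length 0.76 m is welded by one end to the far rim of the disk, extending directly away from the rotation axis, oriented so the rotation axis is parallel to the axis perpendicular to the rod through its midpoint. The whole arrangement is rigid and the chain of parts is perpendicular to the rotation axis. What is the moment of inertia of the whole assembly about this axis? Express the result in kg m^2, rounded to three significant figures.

2.31

Thin rod: I_cm = (1/12)ML² = (1/12)(3)(0.34)² = 0.0289 kg m^2; axis through the centre, so I = 0.0289 kg m^2.
Solid disk: I_cm = (1/2)MR² = (1/2)(4.5)(0.15)² = 0.050625 kg m^2; centre at d = 0.17 + 0.15 = 0.32 m, so the parallel axis theorem gives I = 0.050625 + (4.5)(0.32)² = 0.51143 kg m^2.
Thin rod: I_cm = (1/12)ML² = (1/12)(2.3)(0.76)² = 0.11071 kg m^2; centre at d = 0.17 + 0.15 + 0.15 + 0.38 = 0.85 m, so the parallel axis theorem gives I = 0.11071 + (2.3)(0.85)² = 1.7725 kg m^2.
Total I = 0.0289 + 0.51143 + 1.7725 = 2.3128 kg m^2.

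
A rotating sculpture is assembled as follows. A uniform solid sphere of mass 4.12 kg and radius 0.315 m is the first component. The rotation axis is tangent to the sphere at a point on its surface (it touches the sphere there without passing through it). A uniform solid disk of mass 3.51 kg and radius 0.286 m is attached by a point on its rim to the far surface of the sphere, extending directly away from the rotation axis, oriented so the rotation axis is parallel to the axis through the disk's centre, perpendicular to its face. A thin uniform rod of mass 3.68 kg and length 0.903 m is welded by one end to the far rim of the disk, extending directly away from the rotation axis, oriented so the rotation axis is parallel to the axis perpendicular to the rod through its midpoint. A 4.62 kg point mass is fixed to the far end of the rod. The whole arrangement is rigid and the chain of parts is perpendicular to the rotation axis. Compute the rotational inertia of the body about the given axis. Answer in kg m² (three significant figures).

Solid sphere: I_cm = (2/5)MR² = (2/5)(4.12)(0.315)² = 0.16352 kg m²; centre at d = 0.315 m, so the parallel axis theorem gives I = 0.16352 + (4.12)(0.315)² = 0.57233 kg m².
Solid disk: I_cm = (1/2)MR² = (1/2)(3.51)(0.286)² = 0.14355 kg m²; centre at d = 0.315 + 0.315 + 0.286 = 0.916 m, so the parallel axis theorem gives I = 0.14355 + (3.51)(0.916)² = 3.0886 kg m².
Thin rod: I_cm = (1/12)ML² = (1/12)(3.68)(0.903)² = 0.25006 kg m²; centre at d = 0.315 + 0.315 + 0.286 + 0.286 + 0.4515 = 1.6535 m, so the parallel axis theorem gives I = 0.25006 + (3.68)(1.6535)² = 10.311 kg m².
Point mass: I_cm = 0; centre at d = 0.315 + 0.315 + 0.286 + 0.286 + 0.4515 + 0.4515 = 2.105 m, so the parallel axis theorem gives I = 0 + (4.62)(2.105)² = 20.471 kg m².
Total I = 0.57233 + 3.0886 + 10.311 + 20.471 = 34.444 kg m².

34.4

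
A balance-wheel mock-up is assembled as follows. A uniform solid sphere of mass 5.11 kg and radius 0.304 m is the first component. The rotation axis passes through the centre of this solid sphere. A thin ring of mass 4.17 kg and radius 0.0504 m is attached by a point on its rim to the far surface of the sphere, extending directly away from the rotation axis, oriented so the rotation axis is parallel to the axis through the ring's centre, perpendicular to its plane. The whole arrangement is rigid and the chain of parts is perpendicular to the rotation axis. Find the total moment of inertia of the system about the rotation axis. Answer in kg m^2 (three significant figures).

Solid sphere: I_cm = (2/5)MR² = (2/5)(5.11)(0.304)² = 0.1889 kg m^2; axis through the centre, so I = 0.1889 kg m^2.
Thin ring: I_cm = MR² = (4.17)(0.0504)² = 0.010592 kg m^2; centre at d = 0.304 + 0.0504 = 0.3544 m, so the parallel axis theorem gives I = 0.010592 + (4.17)(0.3544)² = 0.53434 kg m^2.
Total I = 0.1889 + 0.53434 = 0.72324 kg m^2.

0.723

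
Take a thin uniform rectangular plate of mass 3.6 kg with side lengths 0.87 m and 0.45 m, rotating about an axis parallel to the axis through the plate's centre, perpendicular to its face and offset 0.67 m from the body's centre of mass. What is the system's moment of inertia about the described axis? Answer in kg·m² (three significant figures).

1.90

I_cm = (1/12)M(a²+b²) = (1/12)(3.6)[(0.87)² + (0.45)²] = 0.28782 kg·m²; centre at d = 0.67 m, so the parallel axis theorem gives I = 0.28782 + (3.6)(0.67)² = 1.9039 kg·m².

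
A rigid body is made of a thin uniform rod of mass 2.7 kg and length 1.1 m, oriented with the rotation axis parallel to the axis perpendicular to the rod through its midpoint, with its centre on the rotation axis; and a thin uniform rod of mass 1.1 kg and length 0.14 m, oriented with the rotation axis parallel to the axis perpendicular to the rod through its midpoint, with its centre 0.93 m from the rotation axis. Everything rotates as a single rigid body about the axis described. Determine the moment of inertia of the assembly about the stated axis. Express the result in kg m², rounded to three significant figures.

Thin rod: I_cm = (1/12)ML² = (1/12)(2.7)(1.1)² = 0.27225 kg m²; axis through the centre, so I = 0.27225 kg m².
Thin rod: I_cm = (1/12)ML² = (1/12)(1.1)(0.14)² = 0.0017967 kg m²; centre at d = 0.93 m, so the parallel axis theorem gives I = 0.0017967 + (1.1)(0.93)² = 0.95319 kg m².
Total I = 0.27225 + 0.95319 = 1.2254 kg m².

1.23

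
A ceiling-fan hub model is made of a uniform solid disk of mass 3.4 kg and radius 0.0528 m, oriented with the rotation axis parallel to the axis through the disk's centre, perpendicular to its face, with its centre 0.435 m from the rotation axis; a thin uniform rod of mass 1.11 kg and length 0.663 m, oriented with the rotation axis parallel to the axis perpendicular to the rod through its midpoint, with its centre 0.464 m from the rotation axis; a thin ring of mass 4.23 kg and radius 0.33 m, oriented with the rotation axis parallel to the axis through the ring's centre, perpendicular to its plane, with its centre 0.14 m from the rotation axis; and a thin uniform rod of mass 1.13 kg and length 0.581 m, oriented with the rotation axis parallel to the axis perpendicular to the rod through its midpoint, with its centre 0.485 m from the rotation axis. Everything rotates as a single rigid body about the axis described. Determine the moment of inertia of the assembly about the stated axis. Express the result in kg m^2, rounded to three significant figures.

Solid disk: I_cm = (1/2)MR² = (1/2)(3.4)(0.0528)² = 0.0047393 kg m^2; centre at d = 0.435 m, so I = I_cm + Md² gives I = 0.0047393 + (3.4)(0.435)² = 0.6481 kg m^2.
Thin rod: I_cm = (1/12)ML² = (1/12)(1.11)(0.663)² = 0.04066 kg m^2; centre at d = 0.464 m, so I = I_cm + Md² gives I = 0.04066 + (1.11)(0.464)² = 0.27964 kg m^2.
Thin ring: I_cm = MR² = (4.23)(0.33)² = 0.46065 kg m^2; centre at d = 0.14 m, so I = I_cm + Md² gives I = 0.46065 + (4.23)(0.14)² = 0.54356 kg m^2.
Thin rod: I_cm = (1/12)ML² = (1/12)(1.13)(0.581)² = 0.031787 kg m^2; centre at d = 0.485 m, so I = I_cm + Md² gives I = 0.031787 + (1.13)(0.485)² = 0.29759 kg m^2.
Total I = 0.6481 + 0.27964 + 0.54356 + 0.29759 = 1.7689 kg m^2.

1.77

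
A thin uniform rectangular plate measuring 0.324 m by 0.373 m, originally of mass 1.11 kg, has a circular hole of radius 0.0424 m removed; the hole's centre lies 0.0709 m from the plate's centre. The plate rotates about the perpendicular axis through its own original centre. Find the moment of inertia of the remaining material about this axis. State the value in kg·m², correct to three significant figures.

0.0223

Unpierced body about its centre: I₀ = (1/12)M(a²+b²) = (1/12)(1.11)[(0.324)² + (0.373)²] = 0.02258 kg·m².
The removed disk has mass m = M·πr²/(ab) = (1.11)·π(0.0424)²/(0.324·0.373) = 0.051874 kg (same uniform areal density).
Its moment of inertia about the rotation axis (parallel-axis theorem): I_hole = (1/2)mr² + md² = (1/2)(0.051874)(0.0424)² + (0.051874)(0.0709)² = 0.00030739 kg·m².
Treating the hole as negative mass, I = I₀ − I_hole = 0.02258 − 0.00030739 = 0.022272 kg·m².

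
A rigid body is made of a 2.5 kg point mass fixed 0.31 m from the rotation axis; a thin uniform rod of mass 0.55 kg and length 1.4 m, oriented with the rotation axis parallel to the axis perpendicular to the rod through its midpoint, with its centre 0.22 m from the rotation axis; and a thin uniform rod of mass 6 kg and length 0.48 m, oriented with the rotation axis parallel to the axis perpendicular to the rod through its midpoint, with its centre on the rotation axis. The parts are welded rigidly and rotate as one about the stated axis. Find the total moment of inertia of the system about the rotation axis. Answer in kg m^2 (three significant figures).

Point mass: I_cm = 0; centre at d = 0.31 m, so the parallel axis theorem gives I = 0 + (2.5)(0.31)² = 0.24025 kg m^2.
Thin rod: I_cm = (1/12)ML² = (1/12)(0.55)(1.4)² = 0.089833 kg m^2; centre at d = 0.22 m, so the parallel axis theorem gives I = 0.089833 + (0.55)(0.22)² = 0.11645 kg m^2.
Thin rod: I_cm = (1/12)ML² = (1/12)(6)(0.48)² = 0.1152 kg m^2; axis through the centre, so I = 0.1152 kg m^2.
Total I = 0.24025 + 0.11645 + 0.1152 = 0.4719 kg m^2.

0.472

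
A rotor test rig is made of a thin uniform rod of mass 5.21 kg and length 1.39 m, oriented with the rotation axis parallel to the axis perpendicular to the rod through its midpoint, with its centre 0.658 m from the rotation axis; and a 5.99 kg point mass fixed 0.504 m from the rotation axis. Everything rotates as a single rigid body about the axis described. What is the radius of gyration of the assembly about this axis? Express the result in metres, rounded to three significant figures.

Thin rod: I_cm = (1/12)ML² = (1/12)(5.21)(1.39)² = 0.83885 kg·m²; centre at d = 0.658 m, so the parallel axis theorem gives I = 0.83885 + (5.21)(0.658)² = 3.0946 kg·m².
Point mass: I_cm = 0; centre at d = 0.504 m, so the parallel axis theorem gives I = 0 + (5.99)(0.504)² = 1.5216 kg·m².
Total I = 4.6162 kg·m²; total mass M = 11.2 kg.
k = √(I/M) = √(4.6162/11.2) = 0.64199 m.

0.642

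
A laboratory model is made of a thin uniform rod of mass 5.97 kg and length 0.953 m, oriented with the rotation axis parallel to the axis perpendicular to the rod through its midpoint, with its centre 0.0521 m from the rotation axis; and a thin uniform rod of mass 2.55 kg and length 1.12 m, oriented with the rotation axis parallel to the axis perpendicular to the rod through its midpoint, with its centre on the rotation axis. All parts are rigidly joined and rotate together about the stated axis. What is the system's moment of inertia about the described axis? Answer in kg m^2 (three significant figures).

Thin rod: I_cm = (1/12)ML² = (1/12)(5.97)(0.953)² = 0.45183 kg m^2; centre at d = 0.0521 m, so the parallel axis theorem gives I = 0.45183 + (5.97)(0.0521)² = 0.46804 kg m^2.
Thin rod: I_cm = (1/12)ML² = (1/12)(2.55)(1.12)² = 0.26656 kg m^2; axis through the centre, so I = 0.26656 kg m^2.
Total I = 0.46804 + 0.26656 = 0.7346 kg m^2.

0.735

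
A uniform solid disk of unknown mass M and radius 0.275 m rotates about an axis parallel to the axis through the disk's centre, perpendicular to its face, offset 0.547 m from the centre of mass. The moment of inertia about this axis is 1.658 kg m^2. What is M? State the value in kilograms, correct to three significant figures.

I = I_cm + Md² = (1/2)MR² + Md² = M·[0.5·(0.275)² + (0.547)²] = M·0.33702.
So M = 1.658 / 0.33702 = 4.9196 kg.

4.92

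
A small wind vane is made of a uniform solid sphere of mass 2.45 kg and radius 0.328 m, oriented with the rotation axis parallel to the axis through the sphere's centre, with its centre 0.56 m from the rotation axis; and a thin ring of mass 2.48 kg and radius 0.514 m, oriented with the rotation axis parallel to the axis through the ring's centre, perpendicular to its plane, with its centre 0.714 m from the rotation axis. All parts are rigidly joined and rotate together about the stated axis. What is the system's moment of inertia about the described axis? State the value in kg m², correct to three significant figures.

2.79

Solid sphere: I_cm = (2/5)MR² = (2/5)(2.45)(0.328)² = 0.10543 kg m²; centre at d = 0.56 m, so I = I_cm + Md² gives I = 0.10543 + (2.45)(0.56)² = 0.87375 kg m².
Thin ring: I_cm = MR² = (2.48)(0.514)² = 0.65521 kg m²; centre at d = 0.714 m, so I = I_cm + Md² gives I = 0.65521 + (2.48)(0.714)² = 1.9195 kg m².
Total I = 0.87375 + 1.9195 = 2.7933 kg m².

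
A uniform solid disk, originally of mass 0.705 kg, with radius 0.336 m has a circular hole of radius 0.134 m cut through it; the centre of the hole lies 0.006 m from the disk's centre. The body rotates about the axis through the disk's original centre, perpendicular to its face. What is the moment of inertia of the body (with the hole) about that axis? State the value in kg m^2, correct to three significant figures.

Unpierced body about its centre: I₀ = (1/2)MR² = (1/2)(0.705)(0.336)² = 0.039796 kg m^2.
The removed disk has mass m = M·(r/R)² = (0.705)(0.134/0.336)² = 0.11213 kg (same uniform areal density).
Its moment of inertia about the rotation axis (parallel-axis theorem): I_hole = (1/2)mr² + md² = (1/2)(0.11213)(0.134)² + (0.11213)(0.006)² = 0.0010107 kg m^2.
Treating the hole as negative mass, I = I₀ − I_hole = 0.039796 − 0.0010107 = 0.038785 kg m^2.

0.0388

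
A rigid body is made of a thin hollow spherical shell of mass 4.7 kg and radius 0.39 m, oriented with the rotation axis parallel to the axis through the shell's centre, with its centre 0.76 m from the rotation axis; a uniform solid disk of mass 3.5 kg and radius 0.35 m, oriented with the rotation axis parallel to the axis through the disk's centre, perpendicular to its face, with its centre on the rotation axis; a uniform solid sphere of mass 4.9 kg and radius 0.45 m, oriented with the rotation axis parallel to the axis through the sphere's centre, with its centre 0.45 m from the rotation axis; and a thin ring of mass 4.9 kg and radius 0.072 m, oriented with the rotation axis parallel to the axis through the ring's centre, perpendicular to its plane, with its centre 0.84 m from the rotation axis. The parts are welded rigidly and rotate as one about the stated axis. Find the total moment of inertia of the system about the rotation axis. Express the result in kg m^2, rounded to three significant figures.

Spherical shell: I_cm = (2/3)MR² = (2/3)(4.7)(0.39)² = 0.47658 kg m^2; centre at d = 0.76 m, so I = I_cm + Md² gives I = 0.47658 + (4.7)(0.76)² = 3.1913 kg m^2.
Solid disk: I_cm = (1/2)MR² = (1/2)(3.5)(0.35)² = 0.21437 kg m^2; axis through the centre, so I = 0.21437 kg m^2.
Solid sphere: I_cm = (2/5)MR² = (2/5)(4.9)(0.45)² = 0.3969 kg m^2; centre at d = 0.45 m, so I = I_cm + Md² gives I = 0.3969 + (4.9)(0.45)² = 1.3892 kg m^2.
Thin ring: I_cm = MR² = (4.9)(0.072)² = 0.025402 kg m^2; centre at d = 0.84 m, so I = I_cm + Md² gives I = 0.025402 + (4.9)(0.84)² = 3.4828 kg m^2.
Total I = 3.1913 + 0.21437 + 1.3892 + 3.4828 = 8.2777 kg m^2.

8.28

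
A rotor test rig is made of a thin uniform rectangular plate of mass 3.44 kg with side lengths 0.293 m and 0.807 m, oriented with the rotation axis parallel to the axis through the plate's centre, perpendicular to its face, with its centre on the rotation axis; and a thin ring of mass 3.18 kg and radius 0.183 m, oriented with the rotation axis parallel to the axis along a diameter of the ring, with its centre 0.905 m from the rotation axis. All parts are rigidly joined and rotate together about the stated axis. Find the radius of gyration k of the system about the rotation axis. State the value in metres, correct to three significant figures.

Rectangular plate: I_cm = (1/12)M(a²+b²) = (1/12)(3.44)[(0.293)² + (0.807)²] = 0.2113 kg·m²; axis through the centre, so I = 0.2113 kg·m².
Thin ring: I_cm = (1/2)MR² = (1/2)(3.18)(0.183)² = 0.053248 kg·m²; centre at d = 0.905 m, so I = I_cm + Md² gives I = 0.053248 + (3.18)(0.905)² = 2.6577 kg·m².
Total I = 2.869 kg·m²; total mass M = 6.62 kg.
k = √(I/M) = √(2.869/6.62) = 0.65832 m.

0.658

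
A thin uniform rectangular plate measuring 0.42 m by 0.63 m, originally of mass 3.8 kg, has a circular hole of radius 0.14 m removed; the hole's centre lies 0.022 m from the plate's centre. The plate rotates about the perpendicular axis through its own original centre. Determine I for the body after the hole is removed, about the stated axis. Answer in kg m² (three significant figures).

0.172

Unpierced body about its centre: I₀ = (1/12)M(a²+b²) = (1/12)(3.8)[(0.42)² + (0.63)²] = 0.18155 kg m².
The removed disk has mass m = M·πr²/(ab) = (3.8)·π(0.14)²/(0.42·0.63) = 0.8843 kg (same uniform areal density).
Its moment of inertia about the rotation axis (parallel-axis theorem): I_hole = (1/2)mr² + md² = (1/2)(0.8843)(0.14)² + (0.8843)(0.022)² = 0.0090941 kg m².
Treating the hole as negative mass, I = I₀ − I_hole = 0.18155 − 0.0090941 = 0.17245 kg m².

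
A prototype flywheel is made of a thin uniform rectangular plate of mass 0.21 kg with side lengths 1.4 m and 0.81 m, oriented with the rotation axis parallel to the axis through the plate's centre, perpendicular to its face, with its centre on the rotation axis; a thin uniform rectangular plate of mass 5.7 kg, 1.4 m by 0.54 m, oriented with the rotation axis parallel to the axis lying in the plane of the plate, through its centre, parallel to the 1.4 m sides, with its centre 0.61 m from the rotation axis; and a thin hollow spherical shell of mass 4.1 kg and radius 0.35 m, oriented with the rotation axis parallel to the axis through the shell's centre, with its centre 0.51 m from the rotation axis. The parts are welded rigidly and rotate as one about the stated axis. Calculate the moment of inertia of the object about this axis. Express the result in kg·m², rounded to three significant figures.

Rectangular plate: I_cm = (1/12)M(a²+b²) = (1/12)(0.21)[(1.4)² + (0.81)²] = 0.045782 kg·m²; axis through the centre, so I = 0.045782 kg·m².
Rectangular plate: I_cm = (1/12)Mb² = (1/12)(5.7)(0.54)² = 0.13851 kg·m²; centre at d = 0.61 m, so I = I_cm + Md² gives I = 0.13851 + (5.7)(0.61)² = 2.2595 kg·m².
Spherical shell: I_cm = (2/3)MR² = (2/3)(4.1)(0.35)² = 0.33483 kg·m²; centre at d = 0.51 m, so I = I_cm + Md² gives I = 0.33483 + (4.1)(0.51)² = 1.4012 kg·m².
Total I = 0.045782 + 2.2595 + 1.4012 = 3.7065 kg·m².

3.71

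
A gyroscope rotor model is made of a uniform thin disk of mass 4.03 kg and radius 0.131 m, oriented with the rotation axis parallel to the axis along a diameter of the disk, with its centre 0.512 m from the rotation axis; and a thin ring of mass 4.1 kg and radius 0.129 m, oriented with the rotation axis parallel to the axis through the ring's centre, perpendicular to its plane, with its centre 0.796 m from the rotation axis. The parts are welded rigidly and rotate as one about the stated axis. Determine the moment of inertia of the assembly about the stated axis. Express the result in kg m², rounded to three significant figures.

Thin disk: I_cm = (1/4)MR² = (1/4)(4.03)(0.131)² = 0.01729 kg m²; centre at d = 0.512 m, so I = I_cm + Md² gives I = 0.01729 + (4.03)(0.512)² = 1.0737 kg m².
Thin ring: I_cm = MR² = (4.1)(0.129)² = 0.068228 kg m²; centre at d = 0.796 m, so I = I_cm + Md² gives I = 0.068228 + (4.1)(0.796)² = 2.6661 kg m².
Total I = 1.0737 + 2.6661 = 3.7398 kg m².

3.74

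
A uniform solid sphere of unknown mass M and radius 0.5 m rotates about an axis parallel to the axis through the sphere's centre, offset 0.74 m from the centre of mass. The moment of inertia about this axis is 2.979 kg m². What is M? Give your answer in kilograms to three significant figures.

4.60

I = I_cm + Md² = (2/5)MR² + Md² = M·[0.4·(0.5)² + (0.74)²] = M·0.6476.
So M = 2.979 / 0.6476 = 4.6001 kg.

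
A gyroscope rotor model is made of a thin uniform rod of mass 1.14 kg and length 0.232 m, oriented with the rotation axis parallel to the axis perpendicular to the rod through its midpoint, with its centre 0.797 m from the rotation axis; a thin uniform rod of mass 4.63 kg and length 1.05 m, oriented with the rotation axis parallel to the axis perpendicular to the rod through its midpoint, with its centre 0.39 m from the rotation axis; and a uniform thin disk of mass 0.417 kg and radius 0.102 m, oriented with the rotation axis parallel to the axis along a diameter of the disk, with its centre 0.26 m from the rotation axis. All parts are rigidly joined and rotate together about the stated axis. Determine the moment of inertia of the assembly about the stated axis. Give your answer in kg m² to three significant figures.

Thin rod: I_cm = (1/12)ML² = (1/12)(1.14)(0.232)² = 0.0051133 kg m²; centre at d = 0.797 m, so I = I_cm + Md² gives I = 0.0051133 + (1.14)(0.797)² = 0.72925 kg m².
Thin rod: I_cm = (1/12)ML² = (1/12)(4.63)(1.05)² = 0.42538 kg m²; centre at d = 0.39 m, so I = I_cm + Md² gives I = 0.42538 + (4.63)(0.39)² = 1.1296 kg m².
Thin disk: I_cm = (1/4)MR² = (1/4)(0.417)(0.102)² = 0.0010846 kg m²; centre at d = 0.26 m, so I = I_cm + Md² gives I = 0.0010846 + (0.417)(0.26)² = 0.029274 kg m².
Total I = 0.72925 + 1.1296 + 0.029274 = 1.8881 kg m².

1.89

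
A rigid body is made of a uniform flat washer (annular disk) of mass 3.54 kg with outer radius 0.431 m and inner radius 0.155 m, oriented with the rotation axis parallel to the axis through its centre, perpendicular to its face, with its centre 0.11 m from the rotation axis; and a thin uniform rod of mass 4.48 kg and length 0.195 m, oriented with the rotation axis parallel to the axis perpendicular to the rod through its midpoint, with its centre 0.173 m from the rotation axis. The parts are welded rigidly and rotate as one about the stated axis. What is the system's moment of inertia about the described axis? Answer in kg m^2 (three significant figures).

0.562

Annular disk: I_cm = (1/2)M(R²+r²) = (1/2)(3.54)[(0.431)² + (0.155)²] = 0.37132 kg m^2; centre at d = 0.11 m, so I = I_cm + Md² gives I = 0.37132 + (3.54)(0.11)² = 0.41416 kg m^2.
Thin rod: I_cm = (1/12)ML² = (1/12)(4.48)(0.195)² = 0.014196 kg m^2; centre at d = 0.173 m, so I = I_cm + Md² gives I = 0.014196 + (4.48)(0.173)² = 0.14828 kg m^2.
Total I = 0.41416 + 0.14828 = 0.56243 kg m^2.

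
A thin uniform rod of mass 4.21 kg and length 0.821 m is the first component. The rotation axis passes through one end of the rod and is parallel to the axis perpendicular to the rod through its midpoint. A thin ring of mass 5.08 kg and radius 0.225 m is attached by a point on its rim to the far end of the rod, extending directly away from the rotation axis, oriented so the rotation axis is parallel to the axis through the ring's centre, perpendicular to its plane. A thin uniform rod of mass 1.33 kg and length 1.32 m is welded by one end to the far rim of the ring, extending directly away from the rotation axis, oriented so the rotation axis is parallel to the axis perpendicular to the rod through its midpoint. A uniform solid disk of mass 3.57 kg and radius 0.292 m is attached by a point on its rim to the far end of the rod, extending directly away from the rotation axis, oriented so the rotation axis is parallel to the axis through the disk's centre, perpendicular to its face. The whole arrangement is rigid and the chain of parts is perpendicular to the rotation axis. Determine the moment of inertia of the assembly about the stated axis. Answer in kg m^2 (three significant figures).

41.7

Thin rod: I_cm = (1/12)ML² = (1/12)(4.21)(0.821)² = 0.23648 kg m^2; centre at d = 0.4105 m, so I = I_cm + Md² gives I = 0.23648 + (4.21)(0.4105)² = 0.9459 kg m^2.
Thin ring: I_cm = MR² = (5.08)(0.225)² = 0.25718 kg m^2; centre at d = 0.4105 + 0.4105 + 0.225 = 1.046 m, so I = I_cm + Md² gives I = 0.25718 + (5.08)(1.046)² = 5.8153 kg m^2.
Thin rod: I_cm = (1/12)ML² = (1/12)(1.33)(1.32)² = 0.19312 kg m^2; centre at d = 0.4105 + 0.4105 + 0.225 + 0.225 + 0.66 = 1.931 m, so I = I_cm + Md² gives I = 0.19312 + (1.33)(1.931)² = 5.1524 kg m^2.
Solid disk: I_cm = (1/2)MR² = (1/2)(3.57)(0.292)² = 0.1522 kg m^2; centre at d = 0.4105 + 0.4105 + 0.225 + 0.225 + 0.66 + 0.66 + 0.292 = 2.883 m, so I = I_cm + Md² gives I = 0.1522 + (3.57)(2.883)² = 29.825 kg m^2.
Total I = 0.9459 + 5.8153 + 5.1524 + 29.825 = 41.738 kg m^2.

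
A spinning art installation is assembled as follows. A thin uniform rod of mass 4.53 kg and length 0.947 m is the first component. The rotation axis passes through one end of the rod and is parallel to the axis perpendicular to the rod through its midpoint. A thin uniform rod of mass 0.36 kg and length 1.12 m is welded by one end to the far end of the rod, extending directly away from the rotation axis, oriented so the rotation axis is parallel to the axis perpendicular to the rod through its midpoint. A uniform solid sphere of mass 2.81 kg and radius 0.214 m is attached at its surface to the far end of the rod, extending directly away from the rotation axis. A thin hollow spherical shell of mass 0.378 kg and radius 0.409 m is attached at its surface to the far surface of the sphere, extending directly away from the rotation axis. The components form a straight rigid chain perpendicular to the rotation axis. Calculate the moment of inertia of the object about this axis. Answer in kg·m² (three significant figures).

20.1

Thin rod: I_cm = (1/12)ML² = (1/12)(4.53)(0.947)² = 0.33855 kg·m²; centre at d = 0.4735 m, so the parallel axis theorem gives I = 0.33855 + (4.53)(0.4735)² = 1.3542 kg·m².
Thin rod: I_cm = (1/12)ML² = (1/12)(0.36)(1.12)² = 0.037632 kg·m²; centre at d = 0.4735 + 0.4735 + 0.56 = 1.507 m, so the parallel axis theorem gives I = 0.037632 + (0.36)(1.507)² = 0.85521 kg·m².
Solid sphere: I_cm = (2/5)MR² = (2/5)(2.81)(0.214)² = 0.051475 kg·m²; centre at d = 0.4735 + 0.4735 + 0.56 + 0.56 + 0.214 = 2.281 m, so the parallel axis theorem gives I = 0.051475 + (2.81)(2.281)² = 14.672 kg·m².
Spherical shell: I_cm = (2/3)MR² = (2/3)(0.378)(0.409)² = 0.042155 kg·m²; centre at d = 0.4735 + 0.4735 + 0.56 + 0.56 + 0.214 + 0.214 + 0.409 = 2.904 m, so the parallel axis theorem gives I = 0.042155 + (0.378)(2.904)² = 3.2299 kg·m².
Total I = 1.3542 + 0.85521 + 14.672 + 3.2299 = 20.111 kg·m².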